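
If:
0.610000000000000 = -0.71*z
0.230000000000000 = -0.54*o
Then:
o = -0.43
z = -0.86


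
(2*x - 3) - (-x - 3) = 3*x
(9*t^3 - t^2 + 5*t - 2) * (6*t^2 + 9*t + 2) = 54*t^5 + 75*t^4 + 39*t^3 + 31*t^2 - 8*t - 4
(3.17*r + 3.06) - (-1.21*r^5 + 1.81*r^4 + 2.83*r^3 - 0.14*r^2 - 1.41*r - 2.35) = 1.21*r^5 - 1.81*r^4 - 2.83*r^3 + 0.14*r^2 + 4.58*r + 5.41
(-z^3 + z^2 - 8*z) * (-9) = 9*z^3 - 9*z^2 + 72*z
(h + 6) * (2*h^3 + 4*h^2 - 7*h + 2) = 2*h^4 + 16*h^3 + 17*h^2 - 40*h + 12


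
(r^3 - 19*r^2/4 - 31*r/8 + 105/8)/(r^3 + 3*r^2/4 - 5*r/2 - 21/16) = 2*(r - 5)/(2*r + 1)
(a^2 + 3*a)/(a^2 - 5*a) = (a + 3)/(a - 5)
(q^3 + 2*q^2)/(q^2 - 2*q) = q*(q + 2)/(q - 2)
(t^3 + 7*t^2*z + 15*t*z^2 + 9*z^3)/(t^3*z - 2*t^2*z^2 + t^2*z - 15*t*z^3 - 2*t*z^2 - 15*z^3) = (-t^2 - 4*t*z - 3*z^2)/(z*(-t^2 + 5*t*z - t + 5*z))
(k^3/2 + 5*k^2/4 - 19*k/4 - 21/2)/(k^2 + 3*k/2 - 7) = (k^2 - k - 6)/(2*(k - 2))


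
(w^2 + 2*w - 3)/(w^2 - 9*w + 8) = (w + 3)/(w - 8)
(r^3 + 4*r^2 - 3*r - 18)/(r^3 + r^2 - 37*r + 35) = (r^3 + 4*r^2 - 3*r - 18)/(r^3 + r^2 - 37*r + 35)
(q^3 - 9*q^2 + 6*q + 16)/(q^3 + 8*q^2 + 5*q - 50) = (q^2 - 7*q - 8)/(q^2 + 10*q + 25)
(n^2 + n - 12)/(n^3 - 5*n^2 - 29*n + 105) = (n + 4)/(n^2 - 2*n - 35)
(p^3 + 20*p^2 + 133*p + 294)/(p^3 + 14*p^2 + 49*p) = (p + 6)/p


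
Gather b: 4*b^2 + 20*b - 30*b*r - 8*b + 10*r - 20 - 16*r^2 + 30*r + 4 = 4*b^2 + b*(12 - 30*r) - 16*r^2 + 40*r - 16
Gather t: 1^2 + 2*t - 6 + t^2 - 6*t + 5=t^2 - 4*t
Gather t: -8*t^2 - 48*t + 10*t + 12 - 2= -8*t^2 - 38*t + 10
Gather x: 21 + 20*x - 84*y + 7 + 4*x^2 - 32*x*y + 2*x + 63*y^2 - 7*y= 4*x^2 + x*(22 - 32*y) + 63*y^2 - 91*y + 28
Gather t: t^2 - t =t^2 - t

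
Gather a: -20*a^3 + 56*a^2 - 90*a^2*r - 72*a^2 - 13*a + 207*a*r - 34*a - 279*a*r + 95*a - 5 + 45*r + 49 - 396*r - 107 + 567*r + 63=-20*a^3 + a^2*(-90*r - 16) + a*(48 - 72*r) + 216*r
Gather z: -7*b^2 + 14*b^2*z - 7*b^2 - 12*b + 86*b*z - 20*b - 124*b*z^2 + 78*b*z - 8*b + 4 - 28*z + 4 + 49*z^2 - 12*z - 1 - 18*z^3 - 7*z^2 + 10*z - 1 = -14*b^2 - 40*b - 18*z^3 + z^2*(42 - 124*b) + z*(14*b^2 + 164*b - 30) + 6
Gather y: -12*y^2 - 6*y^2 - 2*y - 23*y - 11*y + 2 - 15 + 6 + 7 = -18*y^2 - 36*y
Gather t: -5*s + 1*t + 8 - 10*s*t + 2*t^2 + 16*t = -5*s + 2*t^2 + t*(17 - 10*s) + 8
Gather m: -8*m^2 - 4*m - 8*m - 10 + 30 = -8*m^2 - 12*m + 20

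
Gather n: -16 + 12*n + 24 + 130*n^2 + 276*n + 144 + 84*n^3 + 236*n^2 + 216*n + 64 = 84*n^3 + 366*n^2 + 504*n + 216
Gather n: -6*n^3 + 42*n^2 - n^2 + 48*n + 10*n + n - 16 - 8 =-6*n^3 + 41*n^2 + 59*n - 24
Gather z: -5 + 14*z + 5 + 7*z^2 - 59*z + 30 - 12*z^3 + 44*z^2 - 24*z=-12*z^3 + 51*z^2 - 69*z + 30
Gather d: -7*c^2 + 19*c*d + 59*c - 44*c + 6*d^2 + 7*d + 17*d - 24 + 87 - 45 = -7*c^2 + 15*c + 6*d^2 + d*(19*c + 24) + 18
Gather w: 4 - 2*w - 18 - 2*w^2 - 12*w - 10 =-2*w^2 - 14*w - 24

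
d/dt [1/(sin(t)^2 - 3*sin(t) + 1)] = (3 - 2*sin(t))*cos(t)/(sin(t)^2 - 3*sin(t) + 1)^2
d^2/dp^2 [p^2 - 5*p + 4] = 2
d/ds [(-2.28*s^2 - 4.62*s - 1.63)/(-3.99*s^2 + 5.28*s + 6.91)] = (-30.4722*s^2 - 44.517*s - 23.3178)/(15.9201*s^4 - 42.1344*s^3 - 27.2634*s^2 + 72.9696*s + 47.7481)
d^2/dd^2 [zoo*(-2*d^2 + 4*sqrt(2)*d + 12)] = zoo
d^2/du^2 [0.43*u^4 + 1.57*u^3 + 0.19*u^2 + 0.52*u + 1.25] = 5.16*u^2 + 9.42*u + 0.38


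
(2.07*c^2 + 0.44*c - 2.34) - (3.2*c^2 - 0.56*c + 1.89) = -1.13*c^2 + 1.0*c - 4.23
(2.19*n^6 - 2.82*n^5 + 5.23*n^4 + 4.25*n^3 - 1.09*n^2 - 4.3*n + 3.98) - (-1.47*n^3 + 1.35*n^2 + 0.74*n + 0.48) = 2.19*n^6 - 2.82*n^5 + 5.23*n^4 + 5.72*n^3 - 2.44*n^2 - 5.04*n + 3.5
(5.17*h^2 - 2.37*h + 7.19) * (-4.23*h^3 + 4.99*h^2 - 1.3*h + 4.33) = -21.8691*h^5 + 35.8234*h^4 - 48.961*h^3 + 61.3452*h^2 - 19.6091*h + 31.1327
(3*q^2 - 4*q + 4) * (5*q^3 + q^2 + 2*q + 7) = 15*q^5 - 17*q^4 + 22*q^3 + 17*q^2 - 20*q + 28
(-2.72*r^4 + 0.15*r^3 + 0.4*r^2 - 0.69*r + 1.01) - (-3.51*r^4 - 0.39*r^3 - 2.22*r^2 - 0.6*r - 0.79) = 0.79*r^4 + 0.54*r^3 + 2.62*r^2 - 0.09*r + 1.8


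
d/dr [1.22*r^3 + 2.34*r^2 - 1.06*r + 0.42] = 3.66*r^2 + 4.68*r - 1.06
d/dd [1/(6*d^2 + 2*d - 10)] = (-6*d - 1)/(2*(3*d^2 + d - 5)^2)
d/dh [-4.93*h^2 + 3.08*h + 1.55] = 3.08 - 9.86*h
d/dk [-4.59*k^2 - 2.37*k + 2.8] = -9.18*k - 2.37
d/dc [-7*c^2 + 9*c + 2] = 9 - 14*c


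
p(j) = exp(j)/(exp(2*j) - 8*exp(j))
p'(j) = (-2*exp(2*j) + 8*exp(j))*exp(j)/(exp(2*j) - 8*exp(j))^2 + exp(j)/(exp(2*j) - 8*exp(j)) = -exp(j)/(exp(j) - 8)^2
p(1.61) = -0.33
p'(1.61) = -0.56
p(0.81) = -0.17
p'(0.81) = -0.07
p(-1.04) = -0.13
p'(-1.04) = -0.01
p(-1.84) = -0.13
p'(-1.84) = -0.00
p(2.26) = 0.63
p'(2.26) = -3.82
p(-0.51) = -0.14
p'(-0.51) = -0.01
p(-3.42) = -0.13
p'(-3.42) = -0.00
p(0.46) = -0.16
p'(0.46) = -0.04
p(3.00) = 0.08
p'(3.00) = -0.14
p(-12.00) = -0.13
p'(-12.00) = 0.00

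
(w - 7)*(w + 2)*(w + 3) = w^3 - 2*w^2 - 29*w - 42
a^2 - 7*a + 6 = (a - 6)*(a - 1)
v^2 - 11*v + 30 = (v - 6)*(v - 5)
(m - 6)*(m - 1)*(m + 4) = m^3 - 3*m^2 - 22*m + 24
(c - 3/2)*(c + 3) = c^2 + 3*c/2 - 9/2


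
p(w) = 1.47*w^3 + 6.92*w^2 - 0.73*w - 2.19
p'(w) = 4.41*w^2 + 13.84*w - 0.73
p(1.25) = 10.58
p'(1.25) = 23.46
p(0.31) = -1.71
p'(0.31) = 3.98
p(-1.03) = 4.30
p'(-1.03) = -10.31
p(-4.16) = 14.77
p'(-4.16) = 18.01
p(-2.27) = 17.93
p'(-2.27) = -9.42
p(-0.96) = 3.59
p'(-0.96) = -9.95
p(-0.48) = -0.41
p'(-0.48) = -6.36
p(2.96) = 94.40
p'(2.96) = 78.88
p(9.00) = 1623.39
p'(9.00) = 481.04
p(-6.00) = -66.21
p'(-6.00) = 74.99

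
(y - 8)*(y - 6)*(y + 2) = y^3 - 12*y^2 + 20*y + 96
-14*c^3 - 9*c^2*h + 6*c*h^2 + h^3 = (-2*c + h)*(c + h)*(7*c + h)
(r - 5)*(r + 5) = r^2 - 25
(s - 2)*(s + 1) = s^2 - s - 2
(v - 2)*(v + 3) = v^2 + v - 6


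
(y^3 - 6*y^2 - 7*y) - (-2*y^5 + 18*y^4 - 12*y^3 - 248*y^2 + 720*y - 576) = 2*y^5 - 18*y^4 + 13*y^3 + 242*y^2 - 727*y + 576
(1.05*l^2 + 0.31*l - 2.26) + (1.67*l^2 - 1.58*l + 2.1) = 2.72*l^2 - 1.27*l - 0.16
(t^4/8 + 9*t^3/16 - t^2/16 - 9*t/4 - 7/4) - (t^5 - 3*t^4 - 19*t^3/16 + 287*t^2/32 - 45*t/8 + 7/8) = -t^5 + 25*t^4/8 + 7*t^3/4 - 289*t^2/32 + 27*t/8 - 21/8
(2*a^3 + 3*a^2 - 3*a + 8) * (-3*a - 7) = -6*a^4 - 23*a^3 - 12*a^2 - 3*a - 56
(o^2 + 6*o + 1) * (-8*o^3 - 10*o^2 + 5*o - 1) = -8*o^5 - 58*o^4 - 63*o^3 + 19*o^2 - o - 1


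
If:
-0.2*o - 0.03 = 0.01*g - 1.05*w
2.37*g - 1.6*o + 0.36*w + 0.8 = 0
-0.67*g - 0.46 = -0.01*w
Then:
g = -0.69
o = -0.54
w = -0.08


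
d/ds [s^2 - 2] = 2*s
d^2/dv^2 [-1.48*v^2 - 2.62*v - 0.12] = -2.96000000000000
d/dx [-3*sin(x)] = -3*cos(x)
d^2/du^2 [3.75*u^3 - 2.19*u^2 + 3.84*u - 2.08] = 22.5*u - 4.38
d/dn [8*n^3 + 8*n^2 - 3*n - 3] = 24*n^2 + 16*n - 3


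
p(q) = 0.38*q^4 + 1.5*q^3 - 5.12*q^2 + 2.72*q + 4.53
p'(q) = 1.52*q^3 + 4.5*q^2 - 10.24*q + 2.72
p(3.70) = 91.70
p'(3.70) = 103.43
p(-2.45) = -41.23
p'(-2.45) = 32.47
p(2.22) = 10.98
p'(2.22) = 18.80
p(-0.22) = 3.67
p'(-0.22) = 5.17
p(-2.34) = -37.70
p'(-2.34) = 31.85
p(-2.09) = -29.96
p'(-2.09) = 29.90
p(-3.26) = -67.80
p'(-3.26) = 31.26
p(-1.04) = -5.08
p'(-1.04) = 16.53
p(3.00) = 37.89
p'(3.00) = 53.54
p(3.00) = 37.89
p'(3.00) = 53.54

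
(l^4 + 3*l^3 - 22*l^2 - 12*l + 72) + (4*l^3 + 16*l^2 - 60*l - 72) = l^4 + 7*l^3 - 6*l^2 - 72*l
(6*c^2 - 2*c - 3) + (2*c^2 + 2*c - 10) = 8*c^2 - 13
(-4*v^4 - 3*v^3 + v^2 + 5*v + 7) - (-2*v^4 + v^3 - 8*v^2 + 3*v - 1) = -2*v^4 - 4*v^3 + 9*v^2 + 2*v + 8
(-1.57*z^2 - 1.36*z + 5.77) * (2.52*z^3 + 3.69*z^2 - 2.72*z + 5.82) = -3.9564*z^5 - 9.2205*z^4 + 13.7924*z^3 + 15.8531*z^2 - 23.6096*z + 33.5814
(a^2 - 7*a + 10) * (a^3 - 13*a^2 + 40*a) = a^5 - 20*a^4 + 141*a^3 - 410*a^2 + 400*a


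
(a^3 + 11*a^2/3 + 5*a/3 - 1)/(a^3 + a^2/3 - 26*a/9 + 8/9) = 3*(a^2 + 4*a + 3)/(3*a^2 + 2*a - 8)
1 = 1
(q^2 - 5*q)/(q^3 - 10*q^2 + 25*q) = 1/(q - 5)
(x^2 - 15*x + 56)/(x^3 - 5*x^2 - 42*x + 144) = (x - 7)/(x^2 + 3*x - 18)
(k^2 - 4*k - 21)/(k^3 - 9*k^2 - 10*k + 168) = (k + 3)/(k^2 - 2*k - 24)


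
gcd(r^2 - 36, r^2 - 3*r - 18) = r - 6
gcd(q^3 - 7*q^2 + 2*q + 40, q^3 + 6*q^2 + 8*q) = q + 2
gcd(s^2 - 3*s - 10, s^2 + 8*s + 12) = s + 2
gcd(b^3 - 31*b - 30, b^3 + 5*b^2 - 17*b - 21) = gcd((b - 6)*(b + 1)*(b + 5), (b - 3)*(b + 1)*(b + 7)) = b + 1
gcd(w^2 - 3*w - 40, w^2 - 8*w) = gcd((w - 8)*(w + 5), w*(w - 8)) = w - 8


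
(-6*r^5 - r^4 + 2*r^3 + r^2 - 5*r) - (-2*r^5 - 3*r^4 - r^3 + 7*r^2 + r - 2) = -4*r^5 + 2*r^4 + 3*r^3 - 6*r^2 - 6*r + 2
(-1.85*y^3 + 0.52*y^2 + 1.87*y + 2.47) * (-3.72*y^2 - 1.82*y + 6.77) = 6.882*y^5 + 1.4326*y^4 - 20.4273*y^3 - 9.0714*y^2 + 8.1645*y + 16.7219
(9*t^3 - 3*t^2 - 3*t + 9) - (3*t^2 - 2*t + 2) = 9*t^3 - 6*t^2 - t + 7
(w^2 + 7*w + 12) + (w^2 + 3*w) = 2*w^2 + 10*w + 12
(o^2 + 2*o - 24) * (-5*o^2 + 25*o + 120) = -5*o^4 + 15*o^3 + 290*o^2 - 360*o - 2880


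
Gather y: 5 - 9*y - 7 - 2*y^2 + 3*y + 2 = -2*y^2 - 6*y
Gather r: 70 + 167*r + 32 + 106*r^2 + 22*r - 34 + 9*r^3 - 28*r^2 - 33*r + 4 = 9*r^3 + 78*r^2 + 156*r + 72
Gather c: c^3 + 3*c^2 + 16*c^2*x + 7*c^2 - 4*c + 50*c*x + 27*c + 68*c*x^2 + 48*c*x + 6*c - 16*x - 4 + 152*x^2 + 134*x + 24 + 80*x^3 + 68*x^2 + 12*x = c^3 + c^2*(16*x + 10) + c*(68*x^2 + 98*x + 29) + 80*x^3 + 220*x^2 + 130*x + 20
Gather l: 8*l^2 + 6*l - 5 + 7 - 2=8*l^2 + 6*l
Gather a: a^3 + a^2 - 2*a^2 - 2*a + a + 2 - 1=a^3 - a^2 - a + 1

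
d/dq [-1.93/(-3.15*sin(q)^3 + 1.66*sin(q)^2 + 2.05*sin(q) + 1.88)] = (-18.2385*sin(q)^2 + 6.4076*sin(q) + 3.9565)*cos(q)/(-3.15*sin(q)^3 + 1.66*sin(q)^2 + 2.05*sin(q) + 1.88)^2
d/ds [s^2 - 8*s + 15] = 2*s - 8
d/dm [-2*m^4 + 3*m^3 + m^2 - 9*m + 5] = -8*m^3 + 9*m^2 + 2*m - 9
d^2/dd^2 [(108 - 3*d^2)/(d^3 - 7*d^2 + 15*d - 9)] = 6*(-d^4 - 6*d^3 + 234*d^2 - 726*d + 639)/(d^7 - 15*d^6 + 93*d^5 - 307*d^4 + 579*d^3 - 621*d^2 + 351*d - 81)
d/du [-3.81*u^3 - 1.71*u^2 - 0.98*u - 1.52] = -11.43*u^2 - 3.42*u - 0.98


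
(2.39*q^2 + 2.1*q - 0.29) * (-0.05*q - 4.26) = -0.1195*q^3 - 10.2864*q^2 - 8.9315*q + 1.2354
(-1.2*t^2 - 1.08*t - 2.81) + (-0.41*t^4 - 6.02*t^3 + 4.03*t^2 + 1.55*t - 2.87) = -0.41*t^4 - 6.02*t^3 + 2.83*t^2 + 0.47*t - 5.68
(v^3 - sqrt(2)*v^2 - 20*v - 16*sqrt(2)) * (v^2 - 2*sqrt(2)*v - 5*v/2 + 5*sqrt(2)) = v^5 - 3*sqrt(2)*v^4 - 5*v^4/2 - 16*v^3 + 15*sqrt(2)*v^3/2 + 24*sqrt(2)*v^2 + 40*v^2 - 60*sqrt(2)*v + 64*v - 160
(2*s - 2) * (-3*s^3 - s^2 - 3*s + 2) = -6*s^4 + 4*s^3 - 4*s^2 + 10*s - 4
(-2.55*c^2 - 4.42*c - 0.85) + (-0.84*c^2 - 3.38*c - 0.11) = -3.39*c^2 - 7.8*c - 0.96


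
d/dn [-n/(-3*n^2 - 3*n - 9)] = (n^2 - n*(2*n + 1) + n + 3)/(3*(n^2 + n + 3)^2)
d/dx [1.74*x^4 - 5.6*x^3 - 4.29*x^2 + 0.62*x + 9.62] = 6.96*x^3 - 16.8*x^2 - 8.58*x + 0.62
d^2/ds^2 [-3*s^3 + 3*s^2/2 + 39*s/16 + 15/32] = 3 - 18*s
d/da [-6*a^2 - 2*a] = -12*a - 2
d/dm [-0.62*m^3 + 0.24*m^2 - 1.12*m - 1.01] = -1.86*m^2 + 0.48*m - 1.12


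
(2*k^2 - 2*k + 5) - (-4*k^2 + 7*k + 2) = 6*k^2 - 9*k + 3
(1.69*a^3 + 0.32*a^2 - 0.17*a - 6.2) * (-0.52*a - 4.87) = -0.8788*a^4 - 8.3967*a^3 - 1.47*a^2 + 4.0519*a + 30.194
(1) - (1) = 0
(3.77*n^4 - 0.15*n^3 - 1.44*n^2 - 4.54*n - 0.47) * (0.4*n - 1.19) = 1.508*n^5 - 4.5463*n^4 - 0.3975*n^3 - 0.1024*n^2 + 5.2146*n + 0.5593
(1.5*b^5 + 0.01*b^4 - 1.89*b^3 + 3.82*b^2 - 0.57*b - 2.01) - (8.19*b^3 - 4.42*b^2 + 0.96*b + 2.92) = 1.5*b^5 + 0.01*b^4 - 10.08*b^3 + 8.24*b^2 - 1.53*b - 4.93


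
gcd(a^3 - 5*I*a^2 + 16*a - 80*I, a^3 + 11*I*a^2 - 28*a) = a + 4*I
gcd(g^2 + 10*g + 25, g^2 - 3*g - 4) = 1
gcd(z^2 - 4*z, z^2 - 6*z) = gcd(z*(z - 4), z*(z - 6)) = z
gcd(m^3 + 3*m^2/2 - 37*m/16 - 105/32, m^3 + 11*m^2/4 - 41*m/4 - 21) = m + 7/4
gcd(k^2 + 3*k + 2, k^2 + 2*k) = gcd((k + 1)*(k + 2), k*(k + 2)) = k + 2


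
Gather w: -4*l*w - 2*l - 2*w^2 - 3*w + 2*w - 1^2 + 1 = -2*l - 2*w^2 + w*(-4*l - 1)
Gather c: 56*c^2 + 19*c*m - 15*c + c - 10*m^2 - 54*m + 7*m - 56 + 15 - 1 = 56*c^2 + c*(19*m - 14) - 10*m^2 - 47*m - 42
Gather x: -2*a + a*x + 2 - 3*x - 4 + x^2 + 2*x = -2*a + x^2 + x*(a - 1) - 2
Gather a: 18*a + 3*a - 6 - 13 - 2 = 21*a - 21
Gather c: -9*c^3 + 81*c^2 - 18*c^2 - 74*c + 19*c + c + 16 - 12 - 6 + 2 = -9*c^3 + 63*c^2 - 54*c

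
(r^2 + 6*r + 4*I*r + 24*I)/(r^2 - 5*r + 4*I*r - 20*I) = (r + 6)/(r - 5)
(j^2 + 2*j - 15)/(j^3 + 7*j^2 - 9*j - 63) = (j + 5)/(j^2 + 10*j + 21)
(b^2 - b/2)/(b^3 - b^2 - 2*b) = (1/2 - b)/(-b^2 + b + 2)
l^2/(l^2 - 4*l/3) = 3*l/(3*l - 4)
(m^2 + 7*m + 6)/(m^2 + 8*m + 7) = (m + 6)/(m + 7)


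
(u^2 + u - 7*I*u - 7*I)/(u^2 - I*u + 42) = (u + 1)/(u + 6*I)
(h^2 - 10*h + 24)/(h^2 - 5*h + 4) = (h - 6)/(h - 1)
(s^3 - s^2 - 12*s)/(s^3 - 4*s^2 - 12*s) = (-s^2 + s + 12)/(-s^2 + 4*s + 12)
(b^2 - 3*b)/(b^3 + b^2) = (b - 3)/(b*(b + 1))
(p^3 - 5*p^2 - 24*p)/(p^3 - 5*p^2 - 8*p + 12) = p*(p^2 - 5*p - 24)/(p^3 - 5*p^2 - 8*p + 12)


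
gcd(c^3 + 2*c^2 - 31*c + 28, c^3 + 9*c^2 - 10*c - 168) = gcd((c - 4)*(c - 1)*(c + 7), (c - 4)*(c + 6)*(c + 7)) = c^2 + 3*c - 28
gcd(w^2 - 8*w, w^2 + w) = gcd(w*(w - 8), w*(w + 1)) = w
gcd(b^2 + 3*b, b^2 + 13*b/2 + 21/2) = b + 3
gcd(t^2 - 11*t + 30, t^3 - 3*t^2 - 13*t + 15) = t - 5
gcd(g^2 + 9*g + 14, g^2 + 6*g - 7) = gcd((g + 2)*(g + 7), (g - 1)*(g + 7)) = g + 7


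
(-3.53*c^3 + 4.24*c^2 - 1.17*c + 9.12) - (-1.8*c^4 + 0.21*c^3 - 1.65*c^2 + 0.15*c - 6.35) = 1.8*c^4 - 3.74*c^3 + 5.89*c^2 - 1.32*c + 15.47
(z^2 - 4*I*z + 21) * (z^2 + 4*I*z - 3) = z^4 + 34*z^2 + 96*I*z - 63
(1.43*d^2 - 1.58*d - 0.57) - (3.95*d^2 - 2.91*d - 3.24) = -2.52*d^2 + 1.33*d + 2.67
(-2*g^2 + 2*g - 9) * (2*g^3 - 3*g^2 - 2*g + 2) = -4*g^5 + 10*g^4 - 20*g^3 + 19*g^2 + 22*g - 18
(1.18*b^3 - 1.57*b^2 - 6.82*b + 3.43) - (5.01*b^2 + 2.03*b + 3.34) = 1.18*b^3 - 6.58*b^2 - 8.85*b + 0.0900000000000003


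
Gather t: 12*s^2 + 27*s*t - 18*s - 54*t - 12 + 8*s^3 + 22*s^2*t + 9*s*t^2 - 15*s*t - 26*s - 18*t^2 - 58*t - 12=8*s^3 + 12*s^2 - 44*s + t^2*(9*s - 18) + t*(22*s^2 + 12*s - 112) - 24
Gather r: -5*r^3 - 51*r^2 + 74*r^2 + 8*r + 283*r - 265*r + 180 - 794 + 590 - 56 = -5*r^3 + 23*r^2 + 26*r - 80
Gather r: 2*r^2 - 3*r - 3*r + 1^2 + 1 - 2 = 2*r^2 - 6*r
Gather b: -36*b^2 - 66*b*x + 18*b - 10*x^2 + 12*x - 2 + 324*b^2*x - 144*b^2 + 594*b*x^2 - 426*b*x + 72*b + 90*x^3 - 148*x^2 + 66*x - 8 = b^2*(324*x - 180) + b*(594*x^2 - 492*x + 90) + 90*x^3 - 158*x^2 + 78*x - 10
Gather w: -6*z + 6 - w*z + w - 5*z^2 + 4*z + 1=w*(1 - z) - 5*z^2 - 2*z + 7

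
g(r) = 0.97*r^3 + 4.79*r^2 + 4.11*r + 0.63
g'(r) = 2.91*r^2 + 9.58*r + 4.11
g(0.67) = 5.83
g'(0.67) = 11.83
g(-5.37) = -33.52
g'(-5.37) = 36.58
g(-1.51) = 2.01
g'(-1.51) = -3.72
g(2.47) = 54.62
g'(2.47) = 45.53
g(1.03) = 11.00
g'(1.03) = 17.06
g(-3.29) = 4.41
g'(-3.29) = 4.09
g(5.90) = 390.84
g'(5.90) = 161.93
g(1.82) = 29.82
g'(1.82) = 31.18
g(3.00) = 82.26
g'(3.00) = 59.04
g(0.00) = 0.63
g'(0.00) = 4.11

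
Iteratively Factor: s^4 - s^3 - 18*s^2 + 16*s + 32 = (s - 2)*(s^3 + s^2 - 16*s - 16) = (s - 2)*(s + 4)*(s^2 - 3*s - 4) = (s - 2)*(s + 1)*(s + 4)*(s - 4)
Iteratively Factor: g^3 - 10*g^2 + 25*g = (g)*(g^2 - 10*g + 25) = g*(g - 5)*(g - 5)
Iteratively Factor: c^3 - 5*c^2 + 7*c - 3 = (c - 3)*(c^2 - 2*c + 1) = (c - 3)*(c - 1)*(c - 1)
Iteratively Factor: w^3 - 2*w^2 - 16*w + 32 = (w - 4)*(w^2 + 2*w - 8) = (w - 4)*(w + 4)*(w - 2)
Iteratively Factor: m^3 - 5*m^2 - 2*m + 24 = (m - 4)*(m^2 - m - 6) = (m - 4)*(m + 2)*(m - 3)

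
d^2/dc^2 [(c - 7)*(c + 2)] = 2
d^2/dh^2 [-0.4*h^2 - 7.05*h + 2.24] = -0.800000000000000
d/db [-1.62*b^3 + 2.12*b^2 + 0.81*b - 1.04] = -4.86*b^2 + 4.24*b + 0.81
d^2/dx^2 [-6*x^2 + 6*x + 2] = -12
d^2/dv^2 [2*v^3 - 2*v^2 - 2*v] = 12*v - 4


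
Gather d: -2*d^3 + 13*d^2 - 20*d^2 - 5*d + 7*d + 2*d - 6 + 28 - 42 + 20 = -2*d^3 - 7*d^2 + 4*d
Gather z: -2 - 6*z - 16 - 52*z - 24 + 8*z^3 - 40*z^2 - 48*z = 8*z^3 - 40*z^2 - 106*z - 42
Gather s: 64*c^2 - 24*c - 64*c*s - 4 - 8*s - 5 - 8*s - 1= 64*c^2 - 24*c + s*(-64*c - 16) - 10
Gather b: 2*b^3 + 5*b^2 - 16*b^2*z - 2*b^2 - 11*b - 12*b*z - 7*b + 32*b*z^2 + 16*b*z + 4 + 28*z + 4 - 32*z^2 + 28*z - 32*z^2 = 2*b^3 + b^2*(3 - 16*z) + b*(32*z^2 + 4*z - 18) - 64*z^2 + 56*z + 8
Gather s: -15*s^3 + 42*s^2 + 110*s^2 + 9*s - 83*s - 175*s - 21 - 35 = -15*s^3 + 152*s^2 - 249*s - 56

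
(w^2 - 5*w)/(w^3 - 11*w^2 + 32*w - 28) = w*(w - 5)/(w^3 - 11*w^2 + 32*w - 28)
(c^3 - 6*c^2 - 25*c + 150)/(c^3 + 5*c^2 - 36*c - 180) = (c - 5)/(c + 6)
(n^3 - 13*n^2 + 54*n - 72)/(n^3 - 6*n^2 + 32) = (n^2 - 9*n + 18)/(n^2 - 2*n - 8)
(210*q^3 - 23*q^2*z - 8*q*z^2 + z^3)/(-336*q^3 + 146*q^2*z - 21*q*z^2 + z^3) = (5*q + z)/(-8*q + z)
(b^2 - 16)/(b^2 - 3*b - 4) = (b + 4)/(b + 1)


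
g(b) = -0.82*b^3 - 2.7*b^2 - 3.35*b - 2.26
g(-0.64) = -1.01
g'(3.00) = -41.69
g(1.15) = -10.93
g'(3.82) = -59.88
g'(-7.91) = -114.55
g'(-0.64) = -0.90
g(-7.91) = 261.13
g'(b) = -2.46*b^2 - 5.4*b - 3.35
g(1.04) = -9.59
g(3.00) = -58.75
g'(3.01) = -41.89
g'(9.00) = -251.21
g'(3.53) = -53.07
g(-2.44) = 1.75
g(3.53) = -83.80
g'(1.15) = -12.81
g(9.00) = -848.89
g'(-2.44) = -4.82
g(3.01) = -59.17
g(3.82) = -100.17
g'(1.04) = -11.63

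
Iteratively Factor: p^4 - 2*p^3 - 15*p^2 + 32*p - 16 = (p + 4)*(p^3 - 6*p^2 + 9*p - 4) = (p - 1)*(p + 4)*(p^2 - 5*p + 4) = (p - 4)*(p - 1)*(p + 4)*(p - 1)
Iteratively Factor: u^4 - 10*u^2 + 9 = (u - 3)*(u^3 + 3*u^2 - u - 3) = (u - 3)*(u + 3)*(u^2 - 1) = (u - 3)*(u - 1)*(u + 3)*(u + 1)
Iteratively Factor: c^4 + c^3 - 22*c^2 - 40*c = (c + 4)*(c^3 - 3*c^2 - 10*c) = (c + 2)*(c + 4)*(c^2 - 5*c) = (c - 5)*(c + 2)*(c + 4)*(c)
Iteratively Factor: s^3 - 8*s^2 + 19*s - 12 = (s - 1)*(s^2 - 7*s + 12) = (s - 3)*(s - 1)*(s - 4)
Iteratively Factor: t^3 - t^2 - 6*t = (t)*(t^2 - t - 6) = t*(t + 2)*(t - 3)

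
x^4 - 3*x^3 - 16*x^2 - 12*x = x*(x - 6)*(x + 1)*(x + 2)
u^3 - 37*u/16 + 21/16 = (u - 1)*(u - 3/4)*(u + 7/4)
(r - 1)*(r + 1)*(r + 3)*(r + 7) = r^4 + 10*r^3 + 20*r^2 - 10*r - 21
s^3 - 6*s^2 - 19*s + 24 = (s - 8)*(s - 1)*(s + 3)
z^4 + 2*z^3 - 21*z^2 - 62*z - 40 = (z - 5)*(z + 1)*(z + 2)*(z + 4)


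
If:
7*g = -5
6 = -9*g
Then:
No Solution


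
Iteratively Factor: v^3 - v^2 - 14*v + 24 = (v + 4)*(v^2 - 5*v + 6) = (v - 2)*(v + 4)*(v - 3)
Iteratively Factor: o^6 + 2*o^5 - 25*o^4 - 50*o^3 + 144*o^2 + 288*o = (o + 3)*(o^5 - o^4 - 22*o^3 + 16*o^2 + 96*o) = (o + 3)*(o + 4)*(o^4 - 5*o^3 - 2*o^2 + 24*o) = (o - 3)*(o + 3)*(o + 4)*(o^3 - 2*o^2 - 8*o) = (o - 4)*(o - 3)*(o + 3)*(o + 4)*(o^2 + 2*o) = (o - 4)*(o - 3)*(o + 2)*(o + 3)*(o + 4)*(o)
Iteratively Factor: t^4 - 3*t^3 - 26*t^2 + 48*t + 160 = (t - 5)*(t^3 + 2*t^2 - 16*t - 32) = (t - 5)*(t - 4)*(t^2 + 6*t + 8) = (t - 5)*(t - 4)*(t + 2)*(t + 4)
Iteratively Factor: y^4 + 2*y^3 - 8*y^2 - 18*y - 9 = (y + 1)*(y^3 + y^2 - 9*y - 9) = (y + 1)^2*(y^2 - 9) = (y + 1)^2*(y + 3)*(y - 3)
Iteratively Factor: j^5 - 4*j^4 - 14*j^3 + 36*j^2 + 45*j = (j + 3)*(j^4 - 7*j^3 + 7*j^2 + 15*j) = (j - 3)*(j + 3)*(j^3 - 4*j^2 - 5*j) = (j - 5)*(j - 3)*(j + 3)*(j^2 + j) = j*(j - 5)*(j - 3)*(j + 3)*(j + 1)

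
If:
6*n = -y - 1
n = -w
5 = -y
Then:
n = 2/3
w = -2/3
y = -5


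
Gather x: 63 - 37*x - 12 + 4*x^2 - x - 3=4*x^2 - 38*x + 48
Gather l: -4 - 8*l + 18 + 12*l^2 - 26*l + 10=12*l^2 - 34*l + 24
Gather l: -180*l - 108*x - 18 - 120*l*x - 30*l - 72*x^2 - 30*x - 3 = l*(-120*x - 210) - 72*x^2 - 138*x - 21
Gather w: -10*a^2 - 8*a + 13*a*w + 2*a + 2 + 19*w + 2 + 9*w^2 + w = -10*a^2 - 6*a + 9*w^2 + w*(13*a + 20) + 4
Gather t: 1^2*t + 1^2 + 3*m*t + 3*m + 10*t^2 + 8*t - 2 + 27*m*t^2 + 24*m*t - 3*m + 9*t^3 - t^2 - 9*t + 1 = 27*m*t + 9*t^3 + t^2*(27*m + 9)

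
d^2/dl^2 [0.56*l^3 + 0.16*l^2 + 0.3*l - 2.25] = 3.36*l + 0.32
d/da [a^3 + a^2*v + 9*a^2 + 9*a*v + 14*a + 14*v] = 3*a^2 + 2*a*v + 18*a + 9*v + 14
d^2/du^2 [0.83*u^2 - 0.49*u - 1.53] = 1.66000000000000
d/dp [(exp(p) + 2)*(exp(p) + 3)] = (2*exp(p) + 5)*exp(p)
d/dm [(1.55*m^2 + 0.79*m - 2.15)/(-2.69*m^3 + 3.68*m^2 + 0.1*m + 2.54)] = (4.1695*m^4 + 4.2502*m^3 - 20.1027*m^2 + 23.698*m + 2.2216)/(7.2361*m^6 - 19.7984*m^5 + 13.0044*m^4 - 12.9292*m^3 + 18.7044*m^2 + 0.508*m + 6.4516)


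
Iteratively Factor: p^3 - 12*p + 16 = (p - 2)*(p^2 + 2*p - 8) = (p - 2)*(p + 4)*(p - 2)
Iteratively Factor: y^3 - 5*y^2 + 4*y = (y)*(y^2 - 5*y + 4) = y*(y - 1)*(y - 4)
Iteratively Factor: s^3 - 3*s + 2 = (s + 2)*(s^2 - 2*s + 1) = (s - 1)*(s + 2)*(s - 1)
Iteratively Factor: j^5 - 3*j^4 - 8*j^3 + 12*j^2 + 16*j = (j + 2)*(j^4 - 5*j^3 + 2*j^2 + 8*j) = (j - 2)*(j + 2)*(j^3 - 3*j^2 - 4*j) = j*(j - 2)*(j + 2)*(j^2 - 3*j - 4) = j*(j - 2)*(j + 1)*(j + 2)*(j - 4)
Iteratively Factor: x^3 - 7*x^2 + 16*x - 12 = (x - 2)*(x^2 - 5*x + 6) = (x - 3)*(x - 2)*(x - 2)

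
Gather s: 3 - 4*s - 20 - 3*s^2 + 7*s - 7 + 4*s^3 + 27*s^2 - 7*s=4*s^3 + 24*s^2 - 4*s - 24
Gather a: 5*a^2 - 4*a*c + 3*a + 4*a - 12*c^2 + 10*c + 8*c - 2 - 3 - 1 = 5*a^2 + a*(7 - 4*c) - 12*c^2 + 18*c - 6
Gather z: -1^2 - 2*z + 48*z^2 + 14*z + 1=48*z^2 + 12*z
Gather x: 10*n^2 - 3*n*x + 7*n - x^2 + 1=10*n^2 - 3*n*x + 7*n - x^2 + 1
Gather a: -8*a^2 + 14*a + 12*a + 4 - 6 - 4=-8*a^2 + 26*a - 6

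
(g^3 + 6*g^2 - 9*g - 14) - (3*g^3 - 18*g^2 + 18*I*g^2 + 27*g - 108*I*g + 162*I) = -2*g^3 + 24*g^2 - 18*I*g^2 - 36*g + 108*I*g - 14 - 162*I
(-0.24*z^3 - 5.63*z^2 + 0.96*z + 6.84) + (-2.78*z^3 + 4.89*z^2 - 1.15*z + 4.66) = -3.02*z^3 - 0.74*z^2 - 0.19*z + 11.5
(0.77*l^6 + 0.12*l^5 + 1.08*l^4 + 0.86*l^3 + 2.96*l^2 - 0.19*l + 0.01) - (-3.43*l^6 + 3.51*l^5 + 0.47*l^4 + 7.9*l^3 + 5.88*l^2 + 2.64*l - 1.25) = 4.2*l^6 - 3.39*l^5 + 0.61*l^4 - 7.04*l^3 - 2.92*l^2 - 2.83*l + 1.26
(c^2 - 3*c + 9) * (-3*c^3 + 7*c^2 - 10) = -3*c^5 + 16*c^4 - 48*c^3 + 53*c^2 + 30*c - 90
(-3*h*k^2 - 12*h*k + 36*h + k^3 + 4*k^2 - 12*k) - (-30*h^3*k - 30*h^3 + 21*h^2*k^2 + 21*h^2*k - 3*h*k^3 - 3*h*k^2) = 30*h^3*k + 30*h^3 - 21*h^2*k^2 - 21*h^2*k + 3*h*k^3 - 12*h*k + 36*h + k^3 + 4*k^2 - 12*k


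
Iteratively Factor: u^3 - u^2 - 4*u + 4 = (u - 1)*(u^2 - 4) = (u - 2)*(u - 1)*(u + 2)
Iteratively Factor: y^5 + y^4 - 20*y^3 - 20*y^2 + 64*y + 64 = (y + 4)*(y^4 - 3*y^3 - 8*y^2 + 12*y + 16) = (y + 2)*(y + 4)*(y^3 - 5*y^2 + 2*y + 8) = (y + 1)*(y + 2)*(y + 4)*(y^2 - 6*y + 8) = (y - 2)*(y + 1)*(y + 2)*(y + 4)*(y - 4)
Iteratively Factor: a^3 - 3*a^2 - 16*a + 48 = (a + 4)*(a^2 - 7*a + 12) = (a - 4)*(a + 4)*(a - 3)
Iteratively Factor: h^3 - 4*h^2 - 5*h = (h)*(h^2 - 4*h - 5) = h*(h + 1)*(h - 5)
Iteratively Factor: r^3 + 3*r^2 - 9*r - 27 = (r + 3)*(r^2 - 9) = (r + 3)^2*(r - 3)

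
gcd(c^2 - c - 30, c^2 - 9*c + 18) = c - 6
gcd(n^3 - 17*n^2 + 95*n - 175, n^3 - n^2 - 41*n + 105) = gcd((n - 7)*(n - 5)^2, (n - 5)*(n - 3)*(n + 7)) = n - 5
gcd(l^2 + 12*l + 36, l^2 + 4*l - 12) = l + 6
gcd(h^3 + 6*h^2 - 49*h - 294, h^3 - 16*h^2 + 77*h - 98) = h - 7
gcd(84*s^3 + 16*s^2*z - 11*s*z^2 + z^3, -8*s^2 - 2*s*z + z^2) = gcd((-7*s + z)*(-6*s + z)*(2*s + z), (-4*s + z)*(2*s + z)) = 2*s + z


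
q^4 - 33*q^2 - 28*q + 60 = (q - 6)*(q - 1)*(q + 2)*(q + 5)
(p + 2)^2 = p^2 + 4*p + 4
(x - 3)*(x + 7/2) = x^2 + x/2 - 21/2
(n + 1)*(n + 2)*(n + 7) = n^3 + 10*n^2 + 23*n + 14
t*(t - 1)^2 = t^3 - 2*t^2 + t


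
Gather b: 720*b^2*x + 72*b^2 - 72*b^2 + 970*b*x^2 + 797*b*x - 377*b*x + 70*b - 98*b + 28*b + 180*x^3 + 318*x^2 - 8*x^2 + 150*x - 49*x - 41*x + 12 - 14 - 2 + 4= 720*b^2*x + b*(970*x^2 + 420*x) + 180*x^3 + 310*x^2 + 60*x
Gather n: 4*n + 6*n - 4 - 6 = 10*n - 10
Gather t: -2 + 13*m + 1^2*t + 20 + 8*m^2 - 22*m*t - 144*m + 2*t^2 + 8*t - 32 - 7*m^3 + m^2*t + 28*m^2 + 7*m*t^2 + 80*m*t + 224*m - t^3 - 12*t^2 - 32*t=-7*m^3 + 36*m^2 + 93*m - t^3 + t^2*(7*m - 10) + t*(m^2 + 58*m - 23) - 14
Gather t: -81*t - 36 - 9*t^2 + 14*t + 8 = -9*t^2 - 67*t - 28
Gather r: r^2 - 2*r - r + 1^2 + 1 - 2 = r^2 - 3*r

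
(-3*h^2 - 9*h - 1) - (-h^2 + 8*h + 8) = -2*h^2 - 17*h - 9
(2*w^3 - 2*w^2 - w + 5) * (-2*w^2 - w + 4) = -4*w^5 + 2*w^4 + 12*w^3 - 17*w^2 - 9*w + 20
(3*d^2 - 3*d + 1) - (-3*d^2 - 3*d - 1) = 6*d^2 + 2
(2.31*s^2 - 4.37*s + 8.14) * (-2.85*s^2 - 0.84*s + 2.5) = -6.5835*s^4 + 10.5141*s^3 - 13.7532*s^2 - 17.7626*s + 20.35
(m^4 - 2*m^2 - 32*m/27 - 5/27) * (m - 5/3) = m^5 - 5*m^4/3 - 2*m^3 + 58*m^2/27 + 145*m/81 + 25/81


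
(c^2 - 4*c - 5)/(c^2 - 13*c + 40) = (c + 1)/(c - 8)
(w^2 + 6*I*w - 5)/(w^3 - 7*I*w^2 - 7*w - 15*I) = (w + 5*I)/(w^2 - 8*I*w - 15)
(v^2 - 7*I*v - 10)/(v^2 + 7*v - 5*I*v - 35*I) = (v - 2*I)/(v + 7)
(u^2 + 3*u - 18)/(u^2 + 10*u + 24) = (u - 3)/(u + 4)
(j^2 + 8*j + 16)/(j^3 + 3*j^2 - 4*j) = (j + 4)/(j*(j - 1))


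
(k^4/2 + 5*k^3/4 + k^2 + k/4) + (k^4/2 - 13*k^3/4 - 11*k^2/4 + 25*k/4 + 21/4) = k^4 - 2*k^3 - 7*k^2/4 + 13*k/2 + 21/4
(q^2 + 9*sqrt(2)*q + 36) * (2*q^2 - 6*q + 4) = 2*q^4 - 6*q^3 + 18*sqrt(2)*q^3 - 54*sqrt(2)*q^2 + 76*q^2 - 216*q + 36*sqrt(2)*q + 144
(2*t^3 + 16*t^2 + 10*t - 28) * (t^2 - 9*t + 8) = 2*t^5 - 2*t^4 - 118*t^3 + 10*t^2 + 332*t - 224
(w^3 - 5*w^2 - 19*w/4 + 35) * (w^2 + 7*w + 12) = w^5 + 2*w^4 - 111*w^3/4 - 233*w^2/4 + 188*w + 420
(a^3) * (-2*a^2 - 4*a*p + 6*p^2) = -2*a^5 - 4*a^4*p + 6*a^3*p^2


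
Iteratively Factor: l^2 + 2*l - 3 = (l + 3)*(l - 1)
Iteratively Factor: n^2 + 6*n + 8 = (n + 4)*(n + 2)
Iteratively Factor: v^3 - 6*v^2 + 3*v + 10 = (v - 5)*(v^2 - v - 2) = (v - 5)*(v + 1)*(v - 2)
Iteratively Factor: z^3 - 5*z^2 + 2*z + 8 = (z - 4)*(z^2 - z - 2) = (z - 4)*(z - 2)*(z + 1)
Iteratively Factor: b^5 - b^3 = (b - 1)*(b^4 + b^3) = b*(b - 1)*(b^3 + b^2) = b^2*(b - 1)*(b^2 + b) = b^3*(b - 1)*(b + 1)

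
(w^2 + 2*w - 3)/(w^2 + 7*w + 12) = (w - 1)/(w + 4)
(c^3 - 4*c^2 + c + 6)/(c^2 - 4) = (c^2 - 2*c - 3)/(c + 2)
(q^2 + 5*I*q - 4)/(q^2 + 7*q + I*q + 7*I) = (q + 4*I)/(q + 7)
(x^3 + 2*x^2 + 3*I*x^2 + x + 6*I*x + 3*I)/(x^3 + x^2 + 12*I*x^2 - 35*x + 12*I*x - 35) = (x^2 + x*(1 + 3*I) + 3*I)/(x^2 + 12*I*x - 35)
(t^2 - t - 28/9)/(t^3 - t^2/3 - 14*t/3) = (t + 4/3)/(t*(t + 2))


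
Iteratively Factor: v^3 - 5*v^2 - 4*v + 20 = (v - 2)*(v^2 - 3*v - 10) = (v - 5)*(v - 2)*(v + 2)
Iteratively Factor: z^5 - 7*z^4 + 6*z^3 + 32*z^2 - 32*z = (z - 4)*(z^4 - 3*z^3 - 6*z^2 + 8*z) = z*(z - 4)*(z^3 - 3*z^2 - 6*z + 8) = z*(z - 4)^2*(z^2 + z - 2) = z*(z - 4)^2*(z - 1)*(z + 2)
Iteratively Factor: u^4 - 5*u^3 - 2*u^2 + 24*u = (u + 2)*(u^3 - 7*u^2 + 12*u) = (u - 3)*(u + 2)*(u^2 - 4*u) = (u - 4)*(u - 3)*(u + 2)*(u)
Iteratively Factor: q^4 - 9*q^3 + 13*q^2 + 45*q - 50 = (q - 1)*(q^3 - 8*q^2 + 5*q + 50) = (q - 1)*(q + 2)*(q^2 - 10*q + 25) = (q - 5)*(q - 1)*(q + 2)*(q - 5)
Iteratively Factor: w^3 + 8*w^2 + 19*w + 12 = (w + 1)*(w^2 + 7*w + 12) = (w + 1)*(w + 4)*(w + 3)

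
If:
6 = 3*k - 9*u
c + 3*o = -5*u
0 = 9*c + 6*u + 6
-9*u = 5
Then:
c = -8/27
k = 1/3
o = 83/81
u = -5/9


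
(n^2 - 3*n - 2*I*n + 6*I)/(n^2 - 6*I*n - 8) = (n - 3)/(n - 4*I)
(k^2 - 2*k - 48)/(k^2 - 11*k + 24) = (k + 6)/(k - 3)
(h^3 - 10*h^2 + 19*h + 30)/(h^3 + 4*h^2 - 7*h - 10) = (h^2 - 11*h + 30)/(h^2 + 3*h - 10)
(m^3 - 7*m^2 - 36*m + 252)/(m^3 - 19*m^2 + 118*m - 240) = (m^2 - m - 42)/(m^2 - 13*m + 40)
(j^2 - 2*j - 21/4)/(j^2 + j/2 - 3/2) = (j - 7/2)/(j - 1)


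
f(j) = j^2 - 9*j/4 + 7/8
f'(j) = 2*j - 9/4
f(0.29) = 0.31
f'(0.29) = -1.67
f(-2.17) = 10.47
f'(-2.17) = -6.59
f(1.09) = -0.39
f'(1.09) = -0.07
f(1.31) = -0.36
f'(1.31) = 0.37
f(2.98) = 3.05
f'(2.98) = 3.71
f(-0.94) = 3.87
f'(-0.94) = -4.13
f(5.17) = 15.97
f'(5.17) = 8.09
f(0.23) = 0.41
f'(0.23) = -1.79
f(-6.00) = 50.38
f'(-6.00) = -14.25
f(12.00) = 117.88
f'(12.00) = 21.75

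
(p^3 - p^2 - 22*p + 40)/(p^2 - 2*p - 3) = (-p^3 + p^2 + 22*p - 40)/(-p^2 + 2*p + 3)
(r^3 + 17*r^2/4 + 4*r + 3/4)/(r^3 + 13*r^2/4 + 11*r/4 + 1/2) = (r + 3)/(r + 2)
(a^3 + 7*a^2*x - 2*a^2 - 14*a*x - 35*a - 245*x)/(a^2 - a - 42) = (a^2 + 7*a*x + 5*a + 35*x)/(a + 6)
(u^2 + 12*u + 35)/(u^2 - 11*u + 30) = (u^2 + 12*u + 35)/(u^2 - 11*u + 30)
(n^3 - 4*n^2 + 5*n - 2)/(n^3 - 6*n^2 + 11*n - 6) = (n - 1)/(n - 3)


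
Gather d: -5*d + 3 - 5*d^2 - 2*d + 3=-5*d^2 - 7*d + 6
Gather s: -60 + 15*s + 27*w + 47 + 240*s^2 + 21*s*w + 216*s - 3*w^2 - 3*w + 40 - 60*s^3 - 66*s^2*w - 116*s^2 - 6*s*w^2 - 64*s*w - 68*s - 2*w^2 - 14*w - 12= -60*s^3 + s^2*(124 - 66*w) + s*(-6*w^2 - 43*w + 163) - 5*w^2 + 10*w + 15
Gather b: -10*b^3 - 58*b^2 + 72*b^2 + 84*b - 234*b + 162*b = -10*b^3 + 14*b^2 + 12*b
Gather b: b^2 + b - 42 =b^2 + b - 42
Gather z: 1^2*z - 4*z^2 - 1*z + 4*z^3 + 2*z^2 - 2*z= 4*z^3 - 2*z^2 - 2*z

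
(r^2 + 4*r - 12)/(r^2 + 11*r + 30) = (r - 2)/(r + 5)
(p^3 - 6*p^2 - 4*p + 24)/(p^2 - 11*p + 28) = (p^3 - 6*p^2 - 4*p + 24)/(p^2 - 11*p + 28)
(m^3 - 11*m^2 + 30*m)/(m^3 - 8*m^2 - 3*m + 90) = m/(m + 3)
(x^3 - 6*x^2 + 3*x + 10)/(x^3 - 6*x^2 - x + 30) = (x^2 - x - 2)/(x^2 - x - 6)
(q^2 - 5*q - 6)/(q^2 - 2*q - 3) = (q - 6)/(q - 3)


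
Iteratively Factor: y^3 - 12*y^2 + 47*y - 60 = (y - 5)*(y^2 - 7*y + 12) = (y - 5)*(y - 3)*(y - 4)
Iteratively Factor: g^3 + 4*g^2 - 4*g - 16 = (g + 4)*(g^2 - 4) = (g - 2)*(g + 4)*(g + 2)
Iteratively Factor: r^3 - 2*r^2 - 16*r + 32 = (r - 4)*(r^2 + 2*r - 8) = (r - 4)*(r - 2)*(r + 4)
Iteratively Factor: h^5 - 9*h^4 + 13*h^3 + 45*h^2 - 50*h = (h - 1)*(h^4 - 8*h^3 + 5*h^2 + 50*h) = (h - 5)*(h - 1)*(h^3 - 3*h^2 - 10*h) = (h - 5)^2*(h - 1)*(h^2 + 2*h) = h*(h - 5)^2*(h - 1)*(h + 2)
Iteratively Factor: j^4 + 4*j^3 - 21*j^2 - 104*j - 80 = (j + 4)*(j^3 - 21*j - 20) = (j + 1)*(j + 4)*(j^2 - j - 20) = (j - 5)*(j + 1)*(j + 4)*(j + 4)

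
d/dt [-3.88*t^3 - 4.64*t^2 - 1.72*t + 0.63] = -11.64*t^2 - 9.28*t - 1.72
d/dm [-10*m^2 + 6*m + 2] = 6 - 20*m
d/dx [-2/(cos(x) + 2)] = -2*sin(x)/(cos(x) + 2)^2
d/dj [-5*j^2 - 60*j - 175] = -10*j - 60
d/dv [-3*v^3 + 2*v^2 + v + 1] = -9*v^2 + 4*v + 1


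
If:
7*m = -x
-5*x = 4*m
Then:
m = 0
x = 0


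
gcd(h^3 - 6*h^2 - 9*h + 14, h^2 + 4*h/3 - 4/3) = h + 2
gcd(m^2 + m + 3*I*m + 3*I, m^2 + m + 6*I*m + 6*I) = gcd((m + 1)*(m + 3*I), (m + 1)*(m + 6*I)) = m + 1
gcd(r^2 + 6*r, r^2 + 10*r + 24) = r + 6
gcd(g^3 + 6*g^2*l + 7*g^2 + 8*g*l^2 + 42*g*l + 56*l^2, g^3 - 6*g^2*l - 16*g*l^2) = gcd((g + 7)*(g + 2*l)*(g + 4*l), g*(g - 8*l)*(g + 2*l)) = g + 2*l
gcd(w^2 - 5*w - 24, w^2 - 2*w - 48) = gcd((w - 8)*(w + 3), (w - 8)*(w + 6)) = w - 8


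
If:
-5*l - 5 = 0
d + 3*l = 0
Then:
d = 3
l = -1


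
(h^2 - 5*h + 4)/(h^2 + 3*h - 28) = (h - 1)/(h + 7)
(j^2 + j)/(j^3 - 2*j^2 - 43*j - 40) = j/(j^2 - 3*j - 40)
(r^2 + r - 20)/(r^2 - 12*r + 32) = (r + 5)/(r - 8)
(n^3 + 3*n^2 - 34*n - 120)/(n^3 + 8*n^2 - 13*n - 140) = (n^2 - 2*n - 24)/(n^2 + 3*n - 28)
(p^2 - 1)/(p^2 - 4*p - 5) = (p - 1)/(p - 5)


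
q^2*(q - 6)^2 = q^4 - 12*q^3 + 36*q^2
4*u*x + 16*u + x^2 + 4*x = (4*u + x)*(x + 4)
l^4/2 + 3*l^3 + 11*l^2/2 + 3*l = l*(l/2 + 1)*(l + 1)*(l + 3)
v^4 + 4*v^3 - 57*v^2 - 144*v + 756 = (v - 6)*(v - 3)*(v + 6)*(v + 7)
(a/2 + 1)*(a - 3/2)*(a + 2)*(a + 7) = a^4/2 + 19*a^3/4 + 31*a^2/4 - 10*a - 21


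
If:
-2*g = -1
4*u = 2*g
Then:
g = 1/2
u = 1/4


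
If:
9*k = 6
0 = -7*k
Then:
No Solution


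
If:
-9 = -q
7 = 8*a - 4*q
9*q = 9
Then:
No Solution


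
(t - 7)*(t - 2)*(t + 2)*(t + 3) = t^4 - 4*t^3 - 25*t^2 + 16*t + 84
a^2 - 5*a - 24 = (a - 8)*(a + 3)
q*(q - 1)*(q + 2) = q^3 + q^2 - 2*q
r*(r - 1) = r^2 - r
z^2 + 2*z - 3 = (z - 1)*(z + 3)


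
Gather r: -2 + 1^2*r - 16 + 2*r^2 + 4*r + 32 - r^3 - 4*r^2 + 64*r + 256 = -r^3 - 2*r^2 + 69*r + 270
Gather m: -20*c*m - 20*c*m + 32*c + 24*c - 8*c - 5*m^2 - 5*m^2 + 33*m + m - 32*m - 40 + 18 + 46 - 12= 48*c - 10*m^2 + m*(2 - 40*c) + 12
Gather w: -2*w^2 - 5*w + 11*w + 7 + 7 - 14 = -2*w^2 + 6*w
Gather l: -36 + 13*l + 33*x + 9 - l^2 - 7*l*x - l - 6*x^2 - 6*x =-l^2 + l*(12 - 7*x) - 6*x^2 + 27*x - 27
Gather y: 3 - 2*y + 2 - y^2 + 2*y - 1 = 4 - y^2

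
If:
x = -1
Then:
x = -1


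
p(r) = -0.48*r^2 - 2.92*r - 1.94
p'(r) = -0.96*r - 2.92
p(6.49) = -41.11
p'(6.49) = -9.15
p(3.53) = -18.23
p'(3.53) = -6.31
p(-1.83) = 1.80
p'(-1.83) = -1.16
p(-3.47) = 2.41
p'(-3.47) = 0.41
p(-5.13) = 0.41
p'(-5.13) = 2.00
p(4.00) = -21.30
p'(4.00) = -6.76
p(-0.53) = -0.53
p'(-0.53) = -2.41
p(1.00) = -5.34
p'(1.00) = -3.88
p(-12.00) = -36.02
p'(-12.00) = 8.60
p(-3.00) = 2.50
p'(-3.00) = -0.04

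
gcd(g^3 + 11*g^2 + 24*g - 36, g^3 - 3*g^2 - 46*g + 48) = g^2 + 5*g - 6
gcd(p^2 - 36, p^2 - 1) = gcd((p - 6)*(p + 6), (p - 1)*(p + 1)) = 1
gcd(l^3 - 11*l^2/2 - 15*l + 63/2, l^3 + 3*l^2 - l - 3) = l + 3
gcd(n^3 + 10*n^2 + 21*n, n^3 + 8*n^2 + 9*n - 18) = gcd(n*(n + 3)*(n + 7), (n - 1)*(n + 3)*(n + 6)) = n + 3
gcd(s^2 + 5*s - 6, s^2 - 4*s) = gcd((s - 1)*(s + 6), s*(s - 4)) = 1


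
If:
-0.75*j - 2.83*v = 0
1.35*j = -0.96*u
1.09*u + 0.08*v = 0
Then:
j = 0.00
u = 0.00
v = 0.00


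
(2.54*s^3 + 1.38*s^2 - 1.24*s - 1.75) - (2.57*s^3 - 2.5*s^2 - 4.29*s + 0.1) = -0.0299999999999998*s^3 + 3.88*s^2 + 3.05*s - 1.85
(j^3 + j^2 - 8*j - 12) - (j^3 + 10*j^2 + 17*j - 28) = -9*j^2 - 25*j + 16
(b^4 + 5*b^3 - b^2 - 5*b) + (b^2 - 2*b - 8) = b^4 + 5*b^3 - 7*b - 8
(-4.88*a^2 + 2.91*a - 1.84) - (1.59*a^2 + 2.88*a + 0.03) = -6.47*a^2 + 0.0300000000000002*a - 1.87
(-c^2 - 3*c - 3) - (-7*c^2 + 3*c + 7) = 6*c^2 - 6*c - 10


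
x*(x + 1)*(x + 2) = x^3 + 3*x^2 + 2*x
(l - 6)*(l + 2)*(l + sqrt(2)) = l^3 - 4*l^2 + sqrt(2)*l^2 - 12*l - 4*sqrt(2)*l - 12*sqrt(2)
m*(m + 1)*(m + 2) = m^3 + 3*m^2 + 2*m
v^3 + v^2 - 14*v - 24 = (v - 4)*(v + 2)*(v + 3)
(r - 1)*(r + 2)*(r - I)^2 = r^4 + r^3 - 2*I*r^3 - 3*r^2 - 2*I*r^2 - r + 4*I*r + 2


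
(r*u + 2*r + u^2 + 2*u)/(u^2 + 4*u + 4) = (r + u)/(u + 2)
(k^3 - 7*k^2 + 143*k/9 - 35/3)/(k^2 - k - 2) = (-k^3 + 7*k^2 - 143*k/9 + 35/3)/(-k^2 + k + 2)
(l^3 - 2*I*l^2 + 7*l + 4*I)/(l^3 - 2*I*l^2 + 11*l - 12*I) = (l^2 + 2*I*l - 1)/(l^2 + 2*I*l + 3)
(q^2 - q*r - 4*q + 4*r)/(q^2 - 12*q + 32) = (q - r)/(q - 8)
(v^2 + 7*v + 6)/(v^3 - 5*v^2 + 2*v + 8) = (v + 6)/(v^2 - 6*v + 8)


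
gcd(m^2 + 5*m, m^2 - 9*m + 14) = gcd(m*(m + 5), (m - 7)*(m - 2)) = 1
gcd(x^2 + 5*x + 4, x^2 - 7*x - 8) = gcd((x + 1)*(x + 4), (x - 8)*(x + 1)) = x + 1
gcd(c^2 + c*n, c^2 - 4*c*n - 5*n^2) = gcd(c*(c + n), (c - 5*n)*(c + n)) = c + n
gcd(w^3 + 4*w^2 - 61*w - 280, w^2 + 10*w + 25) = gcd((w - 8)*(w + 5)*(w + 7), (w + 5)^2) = w + 5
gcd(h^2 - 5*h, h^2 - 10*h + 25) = h - 5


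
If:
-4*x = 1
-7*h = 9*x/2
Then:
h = 9/56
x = -1/4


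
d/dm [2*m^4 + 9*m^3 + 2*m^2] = m*(8*m^2 + 27*m + 4)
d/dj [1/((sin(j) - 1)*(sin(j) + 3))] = -2*(sin(j) + 1)*cos(j)/((sin(j) - 1)^2*(sin(j) + 3)^2)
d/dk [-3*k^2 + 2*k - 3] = 2 - 6*k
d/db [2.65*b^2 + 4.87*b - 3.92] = 5.3*b + 4.87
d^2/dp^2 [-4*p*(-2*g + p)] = -8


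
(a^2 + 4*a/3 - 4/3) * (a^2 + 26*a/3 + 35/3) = a^4 + 10*a^3 + 197*a^2/9 + 4*a - 140/9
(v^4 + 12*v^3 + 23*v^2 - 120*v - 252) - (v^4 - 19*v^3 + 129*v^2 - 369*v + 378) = 31*v^3 - 106*v^2 + 249*v - 630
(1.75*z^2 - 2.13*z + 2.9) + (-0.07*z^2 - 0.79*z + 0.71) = 1.68*z^2 - 2.92*z + 3.61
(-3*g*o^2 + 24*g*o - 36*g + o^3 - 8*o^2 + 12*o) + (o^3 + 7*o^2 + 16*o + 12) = -3*g*o^2 + 24*g*o - 36*g + 2*o^3 - o^2 + 28*o + 12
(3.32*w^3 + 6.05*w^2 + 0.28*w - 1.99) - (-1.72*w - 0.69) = 3.32*w^3 + 6.05*w^2 + 2.0*w - 1.3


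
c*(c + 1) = c^2 + c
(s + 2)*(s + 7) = s^2 + 9*s + 14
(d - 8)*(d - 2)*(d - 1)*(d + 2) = d^4 - 9*d^3 + 4*d^2 + 36*d - 32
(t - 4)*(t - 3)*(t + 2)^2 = t^4 - 3*t^3 - 12*t^2 + 20*t + 48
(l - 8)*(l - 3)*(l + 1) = l^3 - 10*l^2 + 13*l + 24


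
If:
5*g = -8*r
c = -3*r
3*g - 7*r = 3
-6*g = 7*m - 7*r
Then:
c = 45/59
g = 24/59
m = -249/413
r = -15/59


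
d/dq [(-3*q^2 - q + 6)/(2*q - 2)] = (-3*q^2 + 6*q - 5)/(2*(q^2 - 2*q + 1))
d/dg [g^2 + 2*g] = 2*g + 2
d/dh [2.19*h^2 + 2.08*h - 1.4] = 4.38*h + 2.08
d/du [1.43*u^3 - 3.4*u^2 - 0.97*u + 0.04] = 4.29*u^2 - 6.8*u - 0.97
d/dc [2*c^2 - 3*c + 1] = 4*c - 3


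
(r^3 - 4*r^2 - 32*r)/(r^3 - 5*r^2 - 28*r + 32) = r/(r - 1)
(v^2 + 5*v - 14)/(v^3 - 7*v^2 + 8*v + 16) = (v^2 + 5*v - 14)/(v^3 - 7*v^2 + 8*v + 16)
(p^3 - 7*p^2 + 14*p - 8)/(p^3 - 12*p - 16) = (p^2 - 3*p + 2)/(p^2 + 4*p + 4)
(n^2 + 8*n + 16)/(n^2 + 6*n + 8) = (n + 4)/(n + 2)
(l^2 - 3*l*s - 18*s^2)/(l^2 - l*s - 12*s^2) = (-l + 6*s)/(-l + 4*s)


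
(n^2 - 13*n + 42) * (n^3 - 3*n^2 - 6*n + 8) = n^5 - 16*n^4 + 75*n^3 - 40*n^2 - 356*n + 336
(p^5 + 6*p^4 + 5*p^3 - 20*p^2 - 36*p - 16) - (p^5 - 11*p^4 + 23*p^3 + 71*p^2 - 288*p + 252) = 17*p^4 - 18*p^3 - 91*p^2 + 252*p - 268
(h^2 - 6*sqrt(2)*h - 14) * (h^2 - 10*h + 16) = h^4 - 10*h^3 - 6*sqrt(2)*h^3 + 2*h^2 + 60*sqrt(2)*h^2 - 96*sqrt(2)*h + 140*h - 224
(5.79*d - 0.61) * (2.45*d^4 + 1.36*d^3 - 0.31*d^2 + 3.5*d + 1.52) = 14.1855*d^5 + 6.3799*d^4 - 2.6245*d^3 + 20.4541*d^2 + 6.6658*d - 0.9272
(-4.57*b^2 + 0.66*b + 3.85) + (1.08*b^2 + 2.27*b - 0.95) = -3.49*b^2 + 2.93*b + 2.9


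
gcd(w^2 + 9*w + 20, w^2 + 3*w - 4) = w + 4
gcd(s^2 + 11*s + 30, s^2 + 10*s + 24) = s + 6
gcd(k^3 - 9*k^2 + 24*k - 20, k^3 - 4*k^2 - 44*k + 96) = k - 2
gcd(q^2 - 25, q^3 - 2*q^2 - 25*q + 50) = q^2 - 25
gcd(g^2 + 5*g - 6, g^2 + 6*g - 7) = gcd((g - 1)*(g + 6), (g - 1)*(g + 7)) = g - 1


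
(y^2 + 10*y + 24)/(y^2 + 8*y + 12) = (y + 4)/(y + 2)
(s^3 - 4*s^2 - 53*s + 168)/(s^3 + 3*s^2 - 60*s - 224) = (s - 3)/(s + 4)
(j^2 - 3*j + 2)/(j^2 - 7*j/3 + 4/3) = 3*(j - 2)/(3*j - 4)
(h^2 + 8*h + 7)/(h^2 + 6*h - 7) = (h + 1)/(h - 1)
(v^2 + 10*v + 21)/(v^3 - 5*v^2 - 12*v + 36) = (v + 7)/(v^2 - 8*v + 12)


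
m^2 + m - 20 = (m - 4)*(m + 5)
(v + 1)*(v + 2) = v^2 + 3*v + 2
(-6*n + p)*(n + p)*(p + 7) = -6*n^2*p - 42*n^2 - 5*n*p^2 - 35*n*p + p^3 + 7*p^2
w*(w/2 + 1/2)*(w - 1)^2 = w^4/2 - w^3/2 - w^2/2 + w/2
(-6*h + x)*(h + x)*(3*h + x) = -18*h^3 - 21*h^2*x - 2*h*x^2 + x^3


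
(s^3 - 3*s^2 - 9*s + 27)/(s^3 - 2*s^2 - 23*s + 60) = (s^2 - 9)/(s^2 + s - 20)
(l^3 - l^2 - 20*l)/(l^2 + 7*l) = (l^2 - l - 20)/(l + 7)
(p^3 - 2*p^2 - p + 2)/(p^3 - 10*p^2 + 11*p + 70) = (p^3 - 2*p^2 - p + 2)/(p^3 - 10*p^2 + 11*p + 70)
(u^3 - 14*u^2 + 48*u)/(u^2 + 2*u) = (u^2 - 14*u + 48)/(u + 2)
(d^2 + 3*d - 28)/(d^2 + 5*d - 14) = (d - 4)/(d - 2)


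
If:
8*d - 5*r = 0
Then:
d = 5*r/8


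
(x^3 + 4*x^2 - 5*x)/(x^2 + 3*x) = (x^2 + 4*x - 5)/(x + 3)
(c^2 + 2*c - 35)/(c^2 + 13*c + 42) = (c - 5)/(c + 6)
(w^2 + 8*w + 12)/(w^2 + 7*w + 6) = (w + 2)/(w + 1)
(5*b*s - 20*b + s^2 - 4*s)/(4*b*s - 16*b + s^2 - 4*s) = (5*b + s)/(4*b + s)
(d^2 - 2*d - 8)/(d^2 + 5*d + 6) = (d - 4)/(d + 3)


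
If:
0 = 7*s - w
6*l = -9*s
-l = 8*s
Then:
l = 0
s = 0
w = 0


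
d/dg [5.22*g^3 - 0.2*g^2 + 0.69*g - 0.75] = 15.66*g^2 - 0.4*g + 0.69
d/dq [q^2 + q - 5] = 2*q + 1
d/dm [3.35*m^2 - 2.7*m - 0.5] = 6.7*m - 2.7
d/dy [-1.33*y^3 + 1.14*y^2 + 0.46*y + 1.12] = -3.99*y^2 + 2.28*y + 0.46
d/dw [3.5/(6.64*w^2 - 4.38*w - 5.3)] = (15.33 - 46.48*w)/(-6.64*w^2 + 4.38*w + 5.3)^2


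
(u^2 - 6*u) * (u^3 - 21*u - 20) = u^5 - 6*u^4 - 21*u^3 + 106*u^2 + 120*u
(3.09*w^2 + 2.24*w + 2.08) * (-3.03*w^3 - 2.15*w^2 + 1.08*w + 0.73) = -9.3627*w^5 - 13.4307*w^4 - 7.7812*w^3 + 0.202900000000001*w^2 + 3.8816*w + 1.5184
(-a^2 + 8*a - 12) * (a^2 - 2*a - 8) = -a^4 + 10*a^3 - 20*a^2 - 40*a + 96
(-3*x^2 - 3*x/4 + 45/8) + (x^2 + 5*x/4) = -2*x^2 + x/2 + 45/8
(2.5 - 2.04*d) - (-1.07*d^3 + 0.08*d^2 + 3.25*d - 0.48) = 1.07*d^3 - 0.08*d^2 - 5.29*d + 2.98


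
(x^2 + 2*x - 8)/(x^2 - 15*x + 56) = (x^2 + 2*x - 8)/(x^2 - 15*x + 56)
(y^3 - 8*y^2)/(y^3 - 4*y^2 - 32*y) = y/(y + 4)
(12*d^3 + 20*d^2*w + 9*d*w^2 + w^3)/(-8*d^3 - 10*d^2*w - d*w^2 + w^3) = (6*d + w)/(-4*d + w)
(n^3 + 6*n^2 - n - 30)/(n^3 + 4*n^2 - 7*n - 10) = (n + 3)/(n + 1)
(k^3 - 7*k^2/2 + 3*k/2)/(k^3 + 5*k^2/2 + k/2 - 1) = k*(k - 3)/(k^2 + 3*k + 2)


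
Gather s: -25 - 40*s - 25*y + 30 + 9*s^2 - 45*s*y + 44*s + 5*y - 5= 9*s^2 + s*(4 - 45*y) - 20*y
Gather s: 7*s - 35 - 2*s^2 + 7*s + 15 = -2*s^2 + 14*s - 20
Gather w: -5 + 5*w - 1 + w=6*w - 6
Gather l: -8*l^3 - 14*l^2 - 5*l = -8*l^3 - 14*l^2 - 5*l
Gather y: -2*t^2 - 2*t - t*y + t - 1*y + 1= -2*t^2 - t + y*(-t - 1) + 1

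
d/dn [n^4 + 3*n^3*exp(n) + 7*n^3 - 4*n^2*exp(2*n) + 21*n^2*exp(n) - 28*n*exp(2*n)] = 3*n^3*exp(n) + 4*n^3 - 8*n^2*exp(2*n) + 30*n^2*exp(n) + 21*n^2 - 64*n*exp(2*n) + 42*n*exp(n) - 28*exp(2*n)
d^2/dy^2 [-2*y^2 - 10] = -4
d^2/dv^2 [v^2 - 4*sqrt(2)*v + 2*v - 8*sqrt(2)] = 2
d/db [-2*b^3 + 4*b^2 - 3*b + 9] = -6*b^2 + 8*b - 3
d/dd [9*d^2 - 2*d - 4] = 18*d - 2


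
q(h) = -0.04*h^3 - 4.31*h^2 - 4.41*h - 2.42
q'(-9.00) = 63.45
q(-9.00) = -282.68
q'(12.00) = -125.13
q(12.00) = -745.10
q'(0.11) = -5.36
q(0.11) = -2.96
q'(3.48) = -35.86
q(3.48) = -71.65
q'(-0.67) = 1.31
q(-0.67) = -1.39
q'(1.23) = -15.19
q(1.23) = -14.44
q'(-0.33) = -1.58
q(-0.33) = -1.43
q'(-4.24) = 29.98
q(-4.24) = -58.16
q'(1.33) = -16.09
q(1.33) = -16.00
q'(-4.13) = 29.14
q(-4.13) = -54.90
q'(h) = -0.12*h^2 - 8.62*h - 4.41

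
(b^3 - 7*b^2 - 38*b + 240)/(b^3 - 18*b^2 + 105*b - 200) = (b + 6)/(b - 5)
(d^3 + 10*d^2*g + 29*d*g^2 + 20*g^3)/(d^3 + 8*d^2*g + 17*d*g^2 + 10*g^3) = (d + 4*g)/(d + 2*g)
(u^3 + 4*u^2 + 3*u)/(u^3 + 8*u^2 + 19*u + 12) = u/(u + 4)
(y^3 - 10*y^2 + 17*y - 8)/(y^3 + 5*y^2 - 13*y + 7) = (y - 8)/(y + 7)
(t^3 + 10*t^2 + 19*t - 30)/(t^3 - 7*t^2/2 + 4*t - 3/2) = 2*(t^2 + 11*t + 30)/(2*t^2 - 5*t + 3)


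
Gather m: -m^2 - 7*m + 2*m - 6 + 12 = -m^2 - 5*m + 6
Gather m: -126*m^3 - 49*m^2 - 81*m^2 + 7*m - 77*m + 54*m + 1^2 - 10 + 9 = -126*m^3 - 130*m^2 - 16*m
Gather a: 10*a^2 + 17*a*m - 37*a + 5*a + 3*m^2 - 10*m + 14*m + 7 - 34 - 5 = 10*a^2 + a*(17*m - 32) + 3*m^2 + 4*m - 32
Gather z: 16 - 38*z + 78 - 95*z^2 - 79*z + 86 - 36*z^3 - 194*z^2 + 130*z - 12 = -36*z^3 - 289*z^2 + 13*z + 168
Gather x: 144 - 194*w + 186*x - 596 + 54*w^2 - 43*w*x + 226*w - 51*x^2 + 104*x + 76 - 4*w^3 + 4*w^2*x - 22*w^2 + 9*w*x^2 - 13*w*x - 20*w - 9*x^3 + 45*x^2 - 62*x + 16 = -4*w^3 + 32*w^2 + 12*w - 9*x^3 + x^2*(9*w - 6) + x*(4*w^2 - 56*w + 228) - 360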